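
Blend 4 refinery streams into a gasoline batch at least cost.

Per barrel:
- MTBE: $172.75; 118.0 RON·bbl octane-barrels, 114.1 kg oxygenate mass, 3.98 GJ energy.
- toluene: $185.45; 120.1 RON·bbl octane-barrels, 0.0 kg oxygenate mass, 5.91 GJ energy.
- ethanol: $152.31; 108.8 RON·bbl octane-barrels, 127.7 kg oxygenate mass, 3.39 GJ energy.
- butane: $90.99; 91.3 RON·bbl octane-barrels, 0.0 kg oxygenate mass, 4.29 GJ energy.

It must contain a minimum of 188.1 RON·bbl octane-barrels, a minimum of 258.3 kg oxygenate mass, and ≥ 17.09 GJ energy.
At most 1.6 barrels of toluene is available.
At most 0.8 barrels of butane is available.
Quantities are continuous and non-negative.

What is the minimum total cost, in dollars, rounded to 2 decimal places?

$594.28

Treat it as an LP. Let x1 = barrels of MTBE, x2 = barrels of toluene, x3 = barrels of ethanol, x4 = barrels of butane.
Minimize 172.75x1 + 185.45x2 + 152.31x3 + 90.99x4 subject to:
  118x1 + 120.1x2 + 108.8x3 + 91.3x4 ≥ 188.1   (octane-barrels)
  114.1x1 + 127.7x3 ≥ 258.3   (oxygenate mass)
  3.98x1 + 5.91x2 + 3.39x3 + 4.29x4 ≥ 17.09   (energy)
  x2 ≤ 1.6
  x4 ≤ 0.8
  x1, x2, x3, x4 ≥ 0.
The cheapest feasible vertex uses only toluene, ethanol, butane; MTBE is not used. The oxygenate mass, energy, the butane cap requirements are met with equality.
That vertex is x2 = 1.15076, x3 = 2.02271, x4 = 0.8.
Hence cost = 185.45·1.15076 + 152.31·2.02271 + 90.99·0.8 = $594.2794.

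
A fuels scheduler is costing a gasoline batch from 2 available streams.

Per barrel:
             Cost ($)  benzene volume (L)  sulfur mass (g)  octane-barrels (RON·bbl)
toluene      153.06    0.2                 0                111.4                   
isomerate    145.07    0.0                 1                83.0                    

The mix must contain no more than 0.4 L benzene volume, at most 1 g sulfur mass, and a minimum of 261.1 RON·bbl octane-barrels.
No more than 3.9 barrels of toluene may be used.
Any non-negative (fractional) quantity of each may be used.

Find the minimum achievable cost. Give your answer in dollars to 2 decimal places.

$373.06

Treat it as an LP. Let x1 = barrels of toluene, x2 = barrels of isomerate.
min 153.06x1 + 145.07x2 with:
  0.2x1 ≤ 0.4   (benzene volume)
  1x2 ≤ 1   (sulfur mass)
  111.4x1 + 83x2 ≥ 261.1   (octane-barrels)
  x1 ≤ 3.9
  x1, x2 ≥ 0.
Both inputs are positive at the optimum. Binding constraints: benzene volume and octane-barrels.
So toluene = 2 barrels, isomerate = 0.4614 barrels.
Hence cost = 153.06·2 + 145.07·0.4614 = $373.0553.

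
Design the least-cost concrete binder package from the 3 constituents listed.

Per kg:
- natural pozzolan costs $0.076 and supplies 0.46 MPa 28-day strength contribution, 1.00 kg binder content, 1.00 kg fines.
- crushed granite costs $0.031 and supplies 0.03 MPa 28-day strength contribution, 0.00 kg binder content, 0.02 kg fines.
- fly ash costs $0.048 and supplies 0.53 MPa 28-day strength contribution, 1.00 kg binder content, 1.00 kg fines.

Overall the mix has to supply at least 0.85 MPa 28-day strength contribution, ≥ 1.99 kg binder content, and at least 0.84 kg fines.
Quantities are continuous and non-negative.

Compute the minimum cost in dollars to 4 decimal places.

Set it up as a linear program. Let x1 = kg of natural pozzolan, x2 = kg of crushed granite, x3 = kg of fly ash.
Minimize 0.076x1 + 0.031x2 + 0.048x3 with:
  0.46x1 + 0.03x2 + 0.53x3 ≥ 0.85   (28-day strength contribution)
  1x1 + 1x3 ≥ 1.99   (binder content)
  1x1 + 0.02x2 + 1x3 ≥ 0.84   (fines)
  x1, x2, x3 ≥ 0.
The cheapest feasible vertex uses only fly ash; natural pozzolan, crushed granite are not used. There the binder content constraint is tight.
So fly ash = 1.99 kg.
Cost = 0.048·1.99 = 0.095520.

$0.0955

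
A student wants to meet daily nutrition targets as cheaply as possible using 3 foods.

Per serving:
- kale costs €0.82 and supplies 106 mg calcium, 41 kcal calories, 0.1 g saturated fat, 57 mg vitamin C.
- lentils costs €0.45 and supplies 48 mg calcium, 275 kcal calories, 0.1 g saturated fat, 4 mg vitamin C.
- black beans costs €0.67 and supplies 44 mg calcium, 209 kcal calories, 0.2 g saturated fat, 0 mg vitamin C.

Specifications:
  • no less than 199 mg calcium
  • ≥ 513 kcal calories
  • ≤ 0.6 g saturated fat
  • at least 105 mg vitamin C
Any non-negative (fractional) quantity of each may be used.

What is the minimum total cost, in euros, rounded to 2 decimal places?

€2.14

This is a linear program. Let x1 = servings of kale, x2 = servings of lentils, x3 = servings of black beans.
Minimise 0.82x1 + 0.45x2 + 0.67x3 with:
  106x1 + 48x2 + 44x3 ≥ 199   (calcium)
  41x1 + 275x2 + 209x3 ≥ 513   (calories)
  0.1x1 + 0.1x2 + 0.2x3 ≤ 0.6   (saturated fat)
  57x1 + 4x2 ≥ 105   (vitamin C)
  x1, x2, x3 ≥ 0.
The cheapest feasible vertex uses only kale, lentils; black beans is not used. Binding constraints: calories and vitamin C.
Solving gives x1 = 1.729, x2 = 1.608.
Hence cost = 0.82·1.729 + 0.45·1.608 = €2.1414.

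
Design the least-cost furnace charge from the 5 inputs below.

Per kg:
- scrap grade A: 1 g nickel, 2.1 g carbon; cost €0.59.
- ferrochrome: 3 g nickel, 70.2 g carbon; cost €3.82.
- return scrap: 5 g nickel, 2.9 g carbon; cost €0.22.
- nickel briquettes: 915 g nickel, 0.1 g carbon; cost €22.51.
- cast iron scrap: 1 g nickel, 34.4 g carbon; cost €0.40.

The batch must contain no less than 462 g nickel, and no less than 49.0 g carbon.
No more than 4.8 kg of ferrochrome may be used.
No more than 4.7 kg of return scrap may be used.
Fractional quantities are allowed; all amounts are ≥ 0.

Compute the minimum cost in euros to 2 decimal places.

Let x1 = kg of scrap grade A, x2 = kg of ferrochrome, x3 = kg of return scrap, x4 = kg of nickel briquettes, x5 = kg of cast iron scrap.
Minimise 0.59x1 + 3.82x2 + 0.22x3 + 22.51x4 + 0.4x5 subject to:
  1x1 + 3x2 + 5x3 + 915x4 + 1x5 ≥ 462   (nickel)
  2.1x1 + 70.2x2 + 2.9x3 + 0.1x4 + 34.4x5 ≥ 49   (carbon)
  x2 ≤ 4.8
  x3 ≤ 4.7
  x1, x2, x3, x4, x5 ≥ 0.
At the optimum only nickel briquettes, cast iron scrap are positive (scrap grade A, ferrochrome, return scrap = 0). The nickel and carbon requirements are met with equality.
Optimal quantities: nickel briquettes = 0.5034 kg, cast iron scrap = 1.423 kg.
Total cost: 22.51·0.5034 + 0.4·1.423 = 11.9007.

€11.90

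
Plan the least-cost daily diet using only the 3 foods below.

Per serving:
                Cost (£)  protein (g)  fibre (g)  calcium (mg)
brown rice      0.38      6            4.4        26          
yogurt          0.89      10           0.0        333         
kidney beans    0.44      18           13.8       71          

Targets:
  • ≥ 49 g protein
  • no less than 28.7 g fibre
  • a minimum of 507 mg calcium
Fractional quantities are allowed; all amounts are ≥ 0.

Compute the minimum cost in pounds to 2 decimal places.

Set it up as a linear program. Let x1 = servings of brown rice, x2 = servings of yogurt, x3 = servings of kidney beans.
Minimise 0.38x1 + 0.89x2 + 0.44x3 with:
  6x1 + 10x2 + 18x3 ≥ 49   (protein)
  4.4x1 + 13.8x3 ≥ 28.7   (fibre)
  26x1 + 333x2 + 71x3 ≥ 507   (calcium)
  x1, x2, x3 ≥ 0.
The optimal basis is {yogurt, kidney beans}; brown rice drops out. There the protein and calcium constraints are tight.
So yogurt = 1.069 servings, kidney beans = 2.129 servings.
Hence cost = 0.89·1.069 + 0.44·2.129 = £1.8882.

£1.89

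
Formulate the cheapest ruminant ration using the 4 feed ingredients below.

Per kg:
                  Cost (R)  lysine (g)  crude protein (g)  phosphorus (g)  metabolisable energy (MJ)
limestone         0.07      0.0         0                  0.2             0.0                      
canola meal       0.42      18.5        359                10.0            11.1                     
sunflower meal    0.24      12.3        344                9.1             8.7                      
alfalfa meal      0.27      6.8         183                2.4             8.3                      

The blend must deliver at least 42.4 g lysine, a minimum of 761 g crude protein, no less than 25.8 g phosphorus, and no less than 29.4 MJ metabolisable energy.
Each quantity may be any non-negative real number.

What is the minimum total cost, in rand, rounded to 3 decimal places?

Set it up as a linear program. Let x1 = kg of limestone, x2 = kg of canola meal, x3 = kg of sunflower meal, x4 = kg of alfalfa meal.
Minimize 0.07x1 + 0.42x2 + 0.24x3 + 0.27x4 with:
  18.5x2 + 12.3x3 + 6.8x4 ≥ 42.4   (lysine)
  359x2 + 344x3 + 183x4 ≥ 761   (crude protein)
  0.2x1 + 10x2 + 9.1x3 + 2.4x4 ≥ 25.8   (phosphorus)
  11.1x2 + 8.7x3 + 8.3x4 ≥ 29.4   (metabolisable energy)
  x1, x2, x3, x4 ≥ 0.
The cheapest feasible vertex uses only sunflower meal; limestone, canola meal, alfalfa meal are not used. There the lysine constraint is tight.
That vertex is x3 = 3.447.
Total cost: 0.24·3.447 = 0.82728.

R0.827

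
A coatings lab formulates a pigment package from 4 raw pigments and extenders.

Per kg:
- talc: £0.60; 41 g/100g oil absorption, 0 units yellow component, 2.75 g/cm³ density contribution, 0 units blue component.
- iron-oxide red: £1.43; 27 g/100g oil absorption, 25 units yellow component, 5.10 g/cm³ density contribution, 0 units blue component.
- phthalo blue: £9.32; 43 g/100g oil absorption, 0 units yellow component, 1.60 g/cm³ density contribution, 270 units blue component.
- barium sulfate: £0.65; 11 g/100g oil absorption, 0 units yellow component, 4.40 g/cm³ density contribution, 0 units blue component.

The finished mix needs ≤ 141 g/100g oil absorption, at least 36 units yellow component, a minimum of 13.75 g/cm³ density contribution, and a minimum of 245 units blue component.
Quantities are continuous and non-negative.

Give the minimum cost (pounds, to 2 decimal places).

£11.25

Set it up as a linear program. Let x1 = kg of talc, x2 = kg of iron-oxide red, x3 = kg of phthalo blue, x4 = kg of barium sulfate.
Minimize 0.6x1 + 1.43x2 + 9.32x3 + 0.65x4 subject to:
  41x1 + 27x2 + 43x3 + 11x4 ≤ 141   (oil absorption)
  25x2 ≥ 36   (yellow component)
  2.75x1 + 5.1x2 + 1.6x3 + 4.4x4 ≥ 13.75   (density contribution)
  270x3 ≥ 245   (blue component)
  x1, x2, x3, x4 ≥ 0.
The cheapest feasible vertex uses only iron-oxide red, phthalo blue, barium sulfate; talc is not used. Binding constraints: yellow component, density contribution, blue component.
So iron-oxide red = 1.44 kg, phthalo blue = 0.9074 kg, barium sulfate = 1.126 kg.
Cost = 1.43·1.44 + 9.32·0.9074 + 0.65·1.126 = 11.2481.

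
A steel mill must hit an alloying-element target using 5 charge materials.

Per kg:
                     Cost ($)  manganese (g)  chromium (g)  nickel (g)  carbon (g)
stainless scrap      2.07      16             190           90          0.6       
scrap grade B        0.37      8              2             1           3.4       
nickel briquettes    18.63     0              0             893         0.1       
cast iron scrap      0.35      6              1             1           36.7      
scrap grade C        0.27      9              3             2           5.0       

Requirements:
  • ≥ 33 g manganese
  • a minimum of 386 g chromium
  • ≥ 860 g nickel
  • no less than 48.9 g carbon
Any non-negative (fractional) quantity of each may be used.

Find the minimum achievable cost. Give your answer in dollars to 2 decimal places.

$18.76

Let x1 = kg of stainless scrap, x2 = kg of scrap grade B, x3 = kg of nickel briquettes, x4 = kg of cast iron scrap, x5 = kg of scrap grade C.
Minimise 2.07x1 + 0.37x2 + 18.63x3 + 0.35x4 + 0.27x5 with:
  16x1 + 8x2 + 6x4 + 9x5 ≥ 33   (manganese)
  190x1 + 2x2 + 1x4 + 3x5 ≥ 386   (chromium)
  90x1 + 1x2 + 893x3 + 1x4 + 2x5 ≥ 860   (nickel)
  0.6x1 + 3.4x2 + 0.1x3 + 36.7x4 + 5x5 ≥ 48.9   (carbon)
  x1, x2, x3, x4, x5 ≥ 0.
The cheapest feasible vertex uses only stainless scrap, nickel briquettes, cast iron scrap; scrap grade B, scrap grade C are not used. The chromium, nickel, carbon requirements are met with equality.
So stainless scrap = 2.025 kg, nickel briquettes = 0.7575 kg, cast iron scrap = 1.297 kg.
Objective = 2.07·2.025 + 18.63·0.7575 + 0.35·1.297 = 18.7579.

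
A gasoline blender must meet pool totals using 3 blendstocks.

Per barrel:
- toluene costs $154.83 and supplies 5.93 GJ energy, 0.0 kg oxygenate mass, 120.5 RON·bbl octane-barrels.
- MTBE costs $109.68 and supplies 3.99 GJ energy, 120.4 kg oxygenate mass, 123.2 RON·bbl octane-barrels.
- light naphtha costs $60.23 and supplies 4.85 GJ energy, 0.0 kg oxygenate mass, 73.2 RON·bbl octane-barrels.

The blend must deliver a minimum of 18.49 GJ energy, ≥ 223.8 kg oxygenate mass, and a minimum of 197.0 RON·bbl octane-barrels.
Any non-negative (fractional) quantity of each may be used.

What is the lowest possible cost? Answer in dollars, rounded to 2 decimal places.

$341.39

This is a linear program. Let x1 = barrels of toluene, x2 = barrels of MTBE, x3 = barrels of light naphtha.
Minimize 154.83x1 + 109.68x2 + 60.23x3 s.t.:
  5.93x1 + 3.99x2 + 4.85x3 ≥ 18.49   (energy)
  120.4x2 ≥ 223.8   (oxygenate mass)
  120.5x1 + 123.2x2 + 73.2x3 ≥ 197   (octane-barrels)
  x1, x2, x3 ≥ 0.
The cheapest feasible vertex uses only MTBE, light naphtha; toluene is not used. Binding constraints: energy and oxygenate mass.
Optimal quantities: MTBE = 1.8588 barrels, light naphtha = 2.2832 barrels.
Objective = 109.68·1.8588 + 60.23·2.2832 = 341.3903.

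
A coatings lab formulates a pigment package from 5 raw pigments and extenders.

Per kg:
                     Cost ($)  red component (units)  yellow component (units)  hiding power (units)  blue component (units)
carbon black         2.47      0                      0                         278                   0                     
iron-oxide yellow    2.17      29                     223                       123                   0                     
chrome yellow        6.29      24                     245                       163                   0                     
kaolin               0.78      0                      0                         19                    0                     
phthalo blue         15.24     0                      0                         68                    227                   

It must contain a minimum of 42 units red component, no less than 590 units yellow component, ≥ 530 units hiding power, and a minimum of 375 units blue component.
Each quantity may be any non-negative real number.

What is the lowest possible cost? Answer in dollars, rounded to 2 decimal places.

$31.74

Let x1 = kg of carbon black, x2 = kg of iron-oxide yellow, x3 = kg of chrome yellow, x4 = kg of kaolin, x5 = kg of phthalo blue.
Minimise 2.47x1 + 2.17x2 + 6.29x3 + 0.78x4 + 15.24x5 with:
  29x2 + 24x3 ≥ 42   (red component)
  223x2 + 245x3 ≥ 590   (yellow component)
  278x1 + 123x2 + 163x3 + 19x4 + 68x5 ≥ 530   (hiding power)
  227x5 ≥ 375   (blue component)
  x1, x2, x3, x4, x5 ≥ 0.
At the optimum only carbon black, iron-oxide yellow, phthalo blue are positive (chrome yellow, kaolin = 0). There the yellow component, hiding power, blue component constraints are tight.
Optimal quantities: carbon black = 0.3318 kg, iron-oxide yellow = 2.646 kg, phthalo blue = 1.652 kg.
Cost = 2.47·0.3318 + 2.17·2.646 + 15.24·1.652 = 31.7378.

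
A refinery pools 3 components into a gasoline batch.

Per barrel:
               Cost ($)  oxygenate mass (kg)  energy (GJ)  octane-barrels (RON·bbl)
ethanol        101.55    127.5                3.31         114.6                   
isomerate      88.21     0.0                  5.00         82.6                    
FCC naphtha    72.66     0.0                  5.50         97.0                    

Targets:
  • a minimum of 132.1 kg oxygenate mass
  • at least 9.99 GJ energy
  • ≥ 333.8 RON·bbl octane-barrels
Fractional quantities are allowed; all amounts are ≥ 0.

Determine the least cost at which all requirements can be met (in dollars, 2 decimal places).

Treat it as an LP. Let x1 = barrels of ethanol, x2 = barrels of isomerate, x3 = barrels of FCC naphtha.
min 101.55x1 + 88.21x2 + 72.66x3 with:
  127.5x1 ≥ 132.1   (oxygenate mass)
  3.31x1 + 5x2 + 5.5x3 ≥ 9.99   (energy)
  114.6x1 + 82.6x2 + 97x3 ≥ 333.8   (octane-barrels)
  x1, x2, x3 ≥ 0.
At the optimum only ethanol, FCC naphtha are positive (isomerate = 0). There the oxygenate mass and octane-barrels constraints are tight.
That vertex is x1 = 1.03608, x3 = 2.21717.
Objective = 101.55·1.03608 + 72.66·2.21717 = 266.3135.

$266.31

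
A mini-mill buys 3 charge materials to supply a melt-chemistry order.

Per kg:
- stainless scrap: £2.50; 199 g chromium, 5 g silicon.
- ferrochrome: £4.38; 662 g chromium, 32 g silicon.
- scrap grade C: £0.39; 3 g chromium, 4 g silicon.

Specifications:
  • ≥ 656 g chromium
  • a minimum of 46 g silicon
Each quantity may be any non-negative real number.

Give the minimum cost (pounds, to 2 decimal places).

Treat it as an LP. Let x1 = kg of stainless scrap, x2 = kg of ferrochrome, x3 = kg of scrap grade C.
min 2.5x1 + 4.38x2 + 0.39x3 subject to:
  199x1 + 662x2 + 3x3 ≥ 656   (chromium)
  5x1 + 32x2 + 4x3 ≥ 46   (silicon)
  x1, x2, x3 ≥ 0.
The minimum-cost mix takes nothing from stainless scrap — only ferrochrome, scrap grade C. The chromium and silicon requirements are met with equality.
Solving gives x2 = 0.9741, x3 = 3.707.
Cost = 4.38·0.9741 + 0.39·3.707 = 5.7123.

£5.71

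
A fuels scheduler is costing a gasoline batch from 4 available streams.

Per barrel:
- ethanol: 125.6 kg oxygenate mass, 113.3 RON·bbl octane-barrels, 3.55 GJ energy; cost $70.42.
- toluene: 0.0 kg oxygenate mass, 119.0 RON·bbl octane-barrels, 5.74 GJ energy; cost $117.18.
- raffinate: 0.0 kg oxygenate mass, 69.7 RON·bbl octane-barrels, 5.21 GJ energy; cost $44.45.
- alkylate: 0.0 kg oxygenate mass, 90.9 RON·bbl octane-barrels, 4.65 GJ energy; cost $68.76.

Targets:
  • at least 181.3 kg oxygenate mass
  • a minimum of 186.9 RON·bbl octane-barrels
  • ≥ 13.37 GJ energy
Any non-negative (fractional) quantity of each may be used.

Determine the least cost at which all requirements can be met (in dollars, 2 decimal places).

$172.00

Let x1 = barrels of ethanol, x2 = barrels of toluene, x3 = barrels of raffinate, x4 = barrels of alkylate.
Minimise 70.42x1 + 117.18x2 + 44.45x3 + 68.76x4 s.t.:
  125.6x1 ≥ 181.3   (oxygenate mass)
  113.3x1 + 119x2 + 69.7x3 + 90.9x4 ≥ 186.9   (octane-barrels)
  3.55x1 + 5.74x2 + 5.21x3 + 4.65x4 ≥ 13.37   (energy)
  x1, x2, x3, x4 ≥ 0.
The optimal basis is {ethanol, raffinate}; toluene, alkylate drop out. The oxygenate mass and energy requirements are met with equality.
That vertex is x1 = 1.4435, x3 = 1.5827.
Objective = 70.42·1.4435 + 44.45·1.5827 = 172.0023.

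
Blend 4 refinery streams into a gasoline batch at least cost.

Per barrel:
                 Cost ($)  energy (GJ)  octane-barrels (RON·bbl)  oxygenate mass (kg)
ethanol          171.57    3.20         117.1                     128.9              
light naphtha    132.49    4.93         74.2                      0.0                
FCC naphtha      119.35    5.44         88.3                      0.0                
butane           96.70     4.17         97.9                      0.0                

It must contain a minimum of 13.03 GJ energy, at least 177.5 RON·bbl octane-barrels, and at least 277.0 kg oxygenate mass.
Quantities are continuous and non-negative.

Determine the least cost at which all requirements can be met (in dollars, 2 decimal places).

$503.70

Let x1 = barrels of ethanol, x2 = barrels of light naphtha, x3 = barrels of FCC naphtha, x4 = barrels of butane.
min 171.57x1 + 132.49x2 + 119.35x3 + 96.7x4 s.t.:
  3.2x1 + 4.93x2 + 5.44x3 + 4.17x4 ≥ 13.03   (energy)
  117.1x1 + 74.2x2 + 88.3x3 + 97.9x4 ≥ 177.5   (octane-barrels)
  128.9x1 ≥ 277   (oxygenate mass)
  x1, x2, x3, x4 ≥ 0.
At the optimum only ethanol, FCC naphtha are positive (light naphtha, butane = 0). The energy and oxygenate mass requirements are met with equality.
Optimal quantities: ethanol = 2.149 barrels, FCC naphtha = 1.1311 barrels.
Total cost: 171.57·2.149 + 119.35·1.1311 = 503.7007.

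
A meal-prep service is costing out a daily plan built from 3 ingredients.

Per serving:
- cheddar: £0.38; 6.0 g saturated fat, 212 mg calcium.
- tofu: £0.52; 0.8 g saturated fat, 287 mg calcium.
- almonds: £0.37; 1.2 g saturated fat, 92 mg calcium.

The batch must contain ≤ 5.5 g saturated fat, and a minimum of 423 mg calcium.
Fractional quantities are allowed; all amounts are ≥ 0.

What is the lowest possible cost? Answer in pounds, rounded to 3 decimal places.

This is a linear program. Let x1 = servings of cheddar, x2 = servings of tofu, x3 = servings of almonds.
min 0.38x1 + 0.52x2 + 0.37x3 s.t.:
  6x1 + 0.8x2 + 1.2x3 ≤ 5.5   (saturated fat)
  212x1 + 287x2 + 92x3 ≥ 423   (calcium)
  x1, x2, x3 ≥ 0.
The minimum-cost mix takes nothing from almonds — only cheddar, tofu. There the saturated fat and calcium constraints are tight.
So cheddar = 0.7988 servings, tofu = 0.8838 servings.
Hence cost = 0.38·0.7988 + 0.52·0.8838 = £0.76312.

£0.763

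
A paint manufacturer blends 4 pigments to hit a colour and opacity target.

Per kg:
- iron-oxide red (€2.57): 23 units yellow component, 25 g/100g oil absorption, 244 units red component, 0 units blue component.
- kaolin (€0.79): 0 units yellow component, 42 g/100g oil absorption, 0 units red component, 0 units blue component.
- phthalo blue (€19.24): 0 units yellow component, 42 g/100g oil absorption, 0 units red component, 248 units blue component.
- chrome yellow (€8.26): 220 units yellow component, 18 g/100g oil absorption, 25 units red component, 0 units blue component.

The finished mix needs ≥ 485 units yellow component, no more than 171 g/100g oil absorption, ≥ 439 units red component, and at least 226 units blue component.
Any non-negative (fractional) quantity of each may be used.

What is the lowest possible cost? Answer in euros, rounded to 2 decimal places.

Set it up as a linear program. Let x1 = kg of iron-oxide red, x2 = kg of kaolin, x3 = kg of phthalo blue, x4 = kg of chrome yellow.
min 2.57x1 + 0.79x2 + 19.24x3 + 8.26x4 with:
  23x1 + 220x4 ≥ 485   (yellow component)
  25x1 + 42x2 + 42x3 + 18x4 ≤ 171   (oil absorption)
  244x1 + 25x4 ≥ 439   (red component)
  248x3 ≥ 226   (blue component)
  x1, x2, x3, x4 ≥ 0.
The cheapest feasible vertex uses only iron-oxide red, phthalo blue, chrome yellow; kaolin is not used. There the yellow component, red component, blue component constraints are tight.
Solving gives x1 = 1.5903, x3 = 0.91129, x4 = 2.0383.
Objective = 2.57·1.5903 + 19.24·0.91129 + 8.26·2.0383 = 38.4566.

€38.46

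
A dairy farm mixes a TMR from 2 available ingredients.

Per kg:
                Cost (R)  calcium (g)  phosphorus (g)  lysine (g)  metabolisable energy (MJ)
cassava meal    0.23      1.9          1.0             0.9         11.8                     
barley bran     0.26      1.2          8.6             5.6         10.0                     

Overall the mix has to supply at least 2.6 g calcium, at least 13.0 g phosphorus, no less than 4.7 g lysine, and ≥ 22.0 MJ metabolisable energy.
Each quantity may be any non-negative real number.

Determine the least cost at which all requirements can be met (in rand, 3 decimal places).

R0.522

Let x1 = kg of cassava meal, x2 = kg of barley bran.
Minimize 0.23x1 + 0.26x2 subject to:
  1.9x1 + 1.2x2 ≥ 2.6   (calcium)
  1x1 + 8.6x2 ≥ 13   (phosphorus)
  0.9x1 + 5.6x2 ≥ 4.7   (lysine)
  11.8x1 + 10x2 ≥ 22   (metabolisable energy)
  x1, x2 ≥ 0.
Both inputs are positive at the optimum. Binding constraints: phosphorus and metabolisable energy.
Solving gives x1 = 0.6471, x2 = 1.436.
Cost = 0.23·0.6471 + 0.26·1.436 = 0.52219.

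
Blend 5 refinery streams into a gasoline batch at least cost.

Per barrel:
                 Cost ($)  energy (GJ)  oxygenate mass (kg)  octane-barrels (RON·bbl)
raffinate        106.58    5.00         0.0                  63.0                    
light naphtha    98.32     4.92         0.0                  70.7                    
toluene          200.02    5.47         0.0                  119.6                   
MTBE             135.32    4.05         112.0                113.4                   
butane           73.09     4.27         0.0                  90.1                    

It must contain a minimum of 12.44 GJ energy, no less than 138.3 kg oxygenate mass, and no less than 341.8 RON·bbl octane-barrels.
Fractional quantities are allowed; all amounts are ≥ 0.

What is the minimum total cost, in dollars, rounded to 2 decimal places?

Treat it as an LP. Let x1 = barrels of raffinate, x2 = barrels of light naphtha, x3 = barrels of toluene, x4 = barrels of MTBE, x5 = barrels of butane.
min 106.58x1 + 98.32x2 + 200.02x3 + 135.32x4 + 73.09x5 with:
  5x1 + 4.92x2 + 5.47x3 + 4.05x4 + 4.27x5 ≥ 12.44   (energy)
  112x4 ≥ 138.3   (oxygenate mass)
  63x1 + 70.7x2 + 119.6x3 + 113.4x4 + 90.1x5 ≥ 341.8   (octane-barrels)
  x1, x2, x3, x4, x5 ≥ 0.
The optimal basis is {MTBE, butane}; raffinate, light naphtha, toluene drop out. Binding constraints: oxygenate mass and octane-barrels.
That vertex is x4 = 1.235, x5 = 2.239.
Total cost: 135.32·1.235 + 73.09·2.239 = 330.7687.

$330.77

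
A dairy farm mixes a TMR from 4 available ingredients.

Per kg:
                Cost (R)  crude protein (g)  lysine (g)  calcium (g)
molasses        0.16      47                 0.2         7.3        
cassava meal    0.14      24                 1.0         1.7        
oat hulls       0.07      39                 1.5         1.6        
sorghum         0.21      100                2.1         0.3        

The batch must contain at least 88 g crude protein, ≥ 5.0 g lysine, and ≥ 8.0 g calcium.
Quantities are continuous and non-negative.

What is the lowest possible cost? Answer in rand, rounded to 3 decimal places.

Set it up as a linear program. Let x1 = kg of molasses, x2 = kg of cassava meal, x3 = kg of oat hulls, x4 = kg of sorghum.
Minimise 0.16x1 + 0.14x2 + 0.07x3 + 0.21x4 s.t.:
  47x1 + 24x2 + 39x3 + 100x4 ≥ 88   (crude protein)
  0.2x1 + 1x2 + 1.5x3 + 2.1x4 ≥ 5   (lysine)
  7.3x1 + 1.7x2 + 1.6x3 + 0.3x4 ≥ 8   (calcium)
  x1, x2, x3, x4 ≥ 0.
The minimum-cost mix takes nothing from cassava meal, sorghum — only molasses, oat hulls. The lysine and calcium requirements are met with equality.
That vertex is x1 = 0.3763, x3 = 3.283.
Hence cost = 0.16·0.3763 + 0.07·3.283 = R0.29002.

R0.290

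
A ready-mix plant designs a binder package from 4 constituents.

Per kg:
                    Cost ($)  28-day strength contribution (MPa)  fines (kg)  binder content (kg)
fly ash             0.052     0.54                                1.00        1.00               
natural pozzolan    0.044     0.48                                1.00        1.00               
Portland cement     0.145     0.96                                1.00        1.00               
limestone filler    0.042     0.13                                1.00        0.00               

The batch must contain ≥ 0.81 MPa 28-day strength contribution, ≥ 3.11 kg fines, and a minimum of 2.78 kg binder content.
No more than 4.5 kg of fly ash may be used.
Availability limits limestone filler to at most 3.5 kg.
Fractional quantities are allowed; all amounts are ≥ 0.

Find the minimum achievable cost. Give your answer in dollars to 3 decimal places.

Let x1 = kg of fly ash, x2 = kg of natural pozzolan, x3 = kg of Portland cement, x4 = kg of limestone filler.
min 0.052x1 + 0.044x2 + 0.145x3 + 0.042x4 s.t.:
  0.54x1 + 0.48x2 + 0.96x3 + 0.13x4 ≥ 0.81   (28-day strength contribution)
  1x1 + 1x2 + 1x3 + 1x4 ≥ 3.11   (fines)
  1x1 + 1x2 + 1x3 ≥ 2.78   (binder content)
  x1 ≤ 4.5
  x4 ≤ 3.5
  x1, x2, x3, x4 ≥ 0.
The optimal basis is {natural pozzolan, limestone filler}; fly ash, Portland cement drop out. The fines and binder content requirements are met with equality.
Solving gives x2 = 2.78, x4 = 0.33.
Total cost: 0.044·2.78 + 0.042·0.33 = 0.13618.

$0.136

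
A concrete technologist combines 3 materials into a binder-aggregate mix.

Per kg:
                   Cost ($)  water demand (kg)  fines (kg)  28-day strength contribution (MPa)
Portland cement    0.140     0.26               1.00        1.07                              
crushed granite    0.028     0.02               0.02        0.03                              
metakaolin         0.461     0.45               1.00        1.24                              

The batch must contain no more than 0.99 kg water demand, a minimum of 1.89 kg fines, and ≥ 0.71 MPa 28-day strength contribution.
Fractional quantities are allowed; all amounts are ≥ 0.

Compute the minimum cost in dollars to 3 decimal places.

$0.265

This is a linear program. Let x1 = kg of Portland cement, x2 = kg of crushed granite, x3 = kg of metakaolin.
min 0.14x1 + 0.028x2 + 0.461x3 with:
  0.26x1 + 0.02x2 + 0.45x3 ≤ 0.99   (water demand)
  1x1 + 0.02x2 + 1x3 ≥ 1.89   (fines)
  1.07x1 + 0.03x2 + 1.24x3 ≥ 0.71   (28-day strength contribution)
  x1, x2, x3 ≥ 0.
At the optimum only Portland cement is positive (crushed granite, metakaolin = 0). The fines requirement is met with equality.
Optimal quantities: Portland cement = 1.89 kg.
Total cost: 0.14·1.89 = 0.26460.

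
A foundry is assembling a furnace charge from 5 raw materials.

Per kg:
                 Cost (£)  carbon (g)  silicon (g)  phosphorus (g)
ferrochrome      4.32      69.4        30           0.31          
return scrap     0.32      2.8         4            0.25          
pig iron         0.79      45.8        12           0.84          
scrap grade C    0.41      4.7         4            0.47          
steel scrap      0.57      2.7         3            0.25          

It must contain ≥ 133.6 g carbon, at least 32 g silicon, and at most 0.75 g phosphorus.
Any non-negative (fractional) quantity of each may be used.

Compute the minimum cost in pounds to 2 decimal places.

This is a linear program. Let x1 = kg of ferrochrome, x2 = kg of return scrap, x3 = kg of pig iron, x4 = kg of scrap grade C, x5 = kg of steel scrap.
Minimise 4.32x1 + 0.32x2 + 0.79x3 + 0.41x4 + 0.57x5 with:
  69.4x1 + 2.8x2 + 45.8x3 + 4.7x4 + 2.7x5 ≥ 133.6   (carbon)
  30x1 + 4x2 + 12x3 + 4x4 + 3x5 ≥ 32   (silicon)
  0.31x1 + 0.25x2 + 0.84x3 + 0.47x4 + 0.25x5 ≤ 0.75   (phosphorus)
  x1, x2, x3, x4, x5 ≥ 0.
The minimum-cost mix takes nothing from return scrap, scrap grade C, steel scrap — only ferrochrome, pig iron. The carbon and phosphorus requirements are met with equality.
Solving gives x1 = 1.766, x3 = 0.2411.
Total cost: 4.32·1.766 + 0.79·0.2411 = 7.8196.

£7.82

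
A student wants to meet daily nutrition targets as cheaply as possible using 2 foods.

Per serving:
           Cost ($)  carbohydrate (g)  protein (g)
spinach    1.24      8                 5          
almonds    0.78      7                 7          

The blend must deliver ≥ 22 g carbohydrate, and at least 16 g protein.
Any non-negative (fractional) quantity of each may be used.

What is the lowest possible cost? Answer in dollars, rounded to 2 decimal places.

Let x1 = servings of spinach, x2 = servings of almonds.
min 1.24x1 + 0.78x2 subject to:
  8x1 + 7x2 ≥ 22   (carbohydrate)
  5x1 + 7x2 ≥ 16   (protein)
  x1, x2 ≥ 0.
The cheapest feasible vertex uses only almonds; spinach is not used. The carbohydrate requirement is met with equality.
So almonds = 3.143 servings.
Objective = 0.78·3.143 = 2.4515.

$2.45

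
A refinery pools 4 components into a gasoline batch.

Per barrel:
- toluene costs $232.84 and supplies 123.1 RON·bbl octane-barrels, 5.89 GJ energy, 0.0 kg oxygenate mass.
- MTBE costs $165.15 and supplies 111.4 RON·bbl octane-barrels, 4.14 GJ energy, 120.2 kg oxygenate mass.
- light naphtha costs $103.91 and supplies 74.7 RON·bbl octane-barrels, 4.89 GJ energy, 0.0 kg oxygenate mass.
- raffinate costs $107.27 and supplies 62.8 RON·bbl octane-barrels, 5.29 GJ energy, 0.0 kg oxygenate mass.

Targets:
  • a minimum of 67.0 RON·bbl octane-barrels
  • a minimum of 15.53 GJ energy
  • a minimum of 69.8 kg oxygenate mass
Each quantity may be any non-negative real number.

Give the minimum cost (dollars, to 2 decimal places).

Set it up as a linear program. Let x1 = barrels of toluene, x2 = barrels of MTBE, x3 = barrels of light naphtha, x4 = barrels of raffinate.
Minimize 232.84x1 + 165.15x2 + 103.91x3 + 107.27x4 s.t.:
  123.1x1 + 111.4x2 + 74.7x3 + 62.8x4 ≥ 67   (octane-barrels)
  5.89x1 + 4.14x2 + 4.89x3 + 5.29x4 ≥ 15.53   (energy)
  120.2x2 ≥ 69.8   (oxygenate mass)
  x1, x2, x3, x4 ≥ 0.
The minimum-cost mix takes nothing from toluene, light naphtha — only MTBE, raffinate. There the energy and oxygenate mass constraints are tight.
Optimal quantities: MTBE = 0.5807 barrels, raffinate = 2.4813 barrels.
Cost = 165.15·0.5807 + 107.27·2.4813 = 362.0717.

$362.07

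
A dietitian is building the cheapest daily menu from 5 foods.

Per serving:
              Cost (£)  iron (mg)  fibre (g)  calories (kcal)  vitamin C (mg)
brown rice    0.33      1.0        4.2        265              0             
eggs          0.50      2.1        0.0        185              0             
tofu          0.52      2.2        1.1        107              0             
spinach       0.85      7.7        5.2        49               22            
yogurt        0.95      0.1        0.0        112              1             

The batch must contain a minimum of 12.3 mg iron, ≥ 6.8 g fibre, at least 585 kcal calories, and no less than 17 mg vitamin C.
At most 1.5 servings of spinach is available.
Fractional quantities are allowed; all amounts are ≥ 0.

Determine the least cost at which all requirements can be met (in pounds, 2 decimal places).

Treat it as an LP. Let x1 = servings of brown rice, x2 = servings of eggs, x3 = servings of tofu, x4 = servings of spinach, x5 = servings of yogurt.
Minimise 0.33x1 + 0.5x2 + 0.52x3 + 0.85x4 + 0.95x5 s.t.:
  1x1 + 2.1x2 + 2.2x3 + 7.7x4 + 0.1x5 ≥ 12.3   (iron)
  4.2x1 + 1.1x3 + 5.2x4 ≥ 6.8   (fibre)
  265x1 + 185x2 + 107x3 + 49x4 + 112x5 ≥ 585   (calories)
  22x4 + 1x5 ≥ 17   (vitamin C)
  x4 ≤ 1.5
  x1, x2, x3, x4, x5 ≥ 0.
The cheapest feasible vertex uses only brown rice, spinach; eggs, tofu, yogurt are not used. There the iron and calories constraints are tight.
That vertex is x1 = 1.959, x4 = 1.343.
Objective = 0.33·1.959 + 0.85·1.343 = 1.7880.

£1.79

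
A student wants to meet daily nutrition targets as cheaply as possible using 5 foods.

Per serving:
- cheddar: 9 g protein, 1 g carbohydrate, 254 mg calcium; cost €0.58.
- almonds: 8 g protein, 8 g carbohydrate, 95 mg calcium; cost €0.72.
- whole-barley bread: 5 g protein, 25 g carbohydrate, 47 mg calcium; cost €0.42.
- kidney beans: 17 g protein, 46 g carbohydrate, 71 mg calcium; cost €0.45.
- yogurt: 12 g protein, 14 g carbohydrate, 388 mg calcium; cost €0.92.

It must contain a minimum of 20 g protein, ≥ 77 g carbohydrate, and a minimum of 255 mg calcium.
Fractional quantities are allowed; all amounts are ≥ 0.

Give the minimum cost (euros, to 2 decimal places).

Let x1 = servings of cheddar, x2 = servings of almonds, x3 = servings of whole-barley bread, x4 = servings of kidney beans, x5 = servings of yogurt.
min 0.58x1 + 0.72x2 + 0.42x3 + 0.45x4 + 0.92x5 subject to:
  9x1 + 8x2 + 5x3 + 17x4 + 12x5 ≥ 20   (protein)
  1x1 + 8x2 + 25x3 + 46x4 + 14x5 ≥ 77   (carbohydrate)
  254x1 + 95x2 + 47x3 + 71x4 + 388x5 ≥ 255   (calcium)
  x1, x2, x3, x4, x5 ≥ 0.
The optimal basis is {kidney beans, yogurt}; cheddar, almonds, whole-barley bread drop out. The carbohydrate and calcium requirements are met with equality.
Optimal quantities: kidney beans = 1.561 servings, yogurt = 0.3716 servings.
Hence cost = 0.45·1.561 + 0.92·0.3716 = €1.0443.

€1.04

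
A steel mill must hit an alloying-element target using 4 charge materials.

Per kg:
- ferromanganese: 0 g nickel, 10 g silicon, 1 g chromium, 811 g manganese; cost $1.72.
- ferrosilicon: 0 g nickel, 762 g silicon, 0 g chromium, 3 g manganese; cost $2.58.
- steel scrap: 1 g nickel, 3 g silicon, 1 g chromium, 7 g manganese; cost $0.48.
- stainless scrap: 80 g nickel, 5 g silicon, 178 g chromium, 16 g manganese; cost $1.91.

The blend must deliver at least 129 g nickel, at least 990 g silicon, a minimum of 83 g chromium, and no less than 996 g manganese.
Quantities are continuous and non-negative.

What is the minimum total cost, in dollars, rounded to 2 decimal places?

Treat it as an LP. Let x1 = kg of ferromanganese, x2 = kg of ferrosilicon, x3 = kg of steel scrap, x4 = kg of stainless scrap.
min 1.72x1 + 2.58x2 + 0.48x3 + 1.91x4 subject to:
  1x3 + 80x4 ≥ 129   (nickel)
  10x1 + 762x2 + 3x3 + 5x4 ≥ 990   (silicon)
  1x1 + 1x3 + 178x4 ≥ 83   (chromium)
  811x1 + 3x2 + 7x3 + 16x4 ≥ 996   (manganese)
  x1, x2, x3, x4 ≥ 0.
The optimal basis is {ferromanganese, ferrosilicon, stainless scrap}; steel scrap drops out. The nickel, silicon, manganese requirements are met with equality.
Optimal quantities: ferromanganese = 1.1916 kg, ferrosilicon = 1.273 kg, stainless scrap = 1.6125 kg.
Hence cost = 1.72·1.1916 + 2.58·1.273 + 1.91·1.6125 = $8.4138.

$8.41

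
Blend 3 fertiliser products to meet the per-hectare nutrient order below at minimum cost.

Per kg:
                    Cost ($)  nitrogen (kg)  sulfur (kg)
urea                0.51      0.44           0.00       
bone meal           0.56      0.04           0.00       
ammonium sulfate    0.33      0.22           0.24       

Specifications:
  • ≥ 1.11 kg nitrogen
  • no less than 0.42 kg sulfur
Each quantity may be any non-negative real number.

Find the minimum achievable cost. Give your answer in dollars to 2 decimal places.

Let x1 = kg of urea, x2 = kg of bone meal, x3 = kg of ammonium sulfate.
Minimise 0.51x1 + 0.56x2 + 0.33x3 s.t.:
  0.44x1 + 0.04x2 + 0.22x3 ≥ 1.11   (nitrogen)
  0.24x3 ≥ 0.42   (sulfur)
  x1, x2, x3 ≥ 0.
The optimal basis is {urea, ammonium sulfate}; bone meal drops out. There the nitrogen and sulfur constraints are tight.
Solving gives x1 = 1.648, x3 = 1.75.
Cost = 0.51·1.648 + 0.33·1.75 = 1.4180.

$1.42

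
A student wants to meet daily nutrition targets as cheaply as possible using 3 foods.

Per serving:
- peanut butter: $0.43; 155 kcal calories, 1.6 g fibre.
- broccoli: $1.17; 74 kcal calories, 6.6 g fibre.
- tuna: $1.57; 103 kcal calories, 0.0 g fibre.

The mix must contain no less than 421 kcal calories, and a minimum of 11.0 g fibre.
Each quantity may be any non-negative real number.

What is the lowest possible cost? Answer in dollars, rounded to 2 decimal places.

$2.27

This is a linear program. Let x1 = servings of peanut butter, x2 = servings of broccoli, x3 = servings of tuna.
Minimize 0.43x1 + 1.17x2 + 1.57x3 subject to:
  155x1 + 74x2 + 103x3 ≥ 421   (calories)
  1.6x1 + 6.6x2 ≥ 11   (fibre)
  x1, x2, x3 ≥ 0.
The optimal basis is {peanut butter, broccoli}; tuna drops out. The calories and fibre requirements are met with equality.
Solving gives x1 = 2.172, x2 = 1.14.
Objective = 0.43·2.172 + 1.17·1.14 = 2.2678.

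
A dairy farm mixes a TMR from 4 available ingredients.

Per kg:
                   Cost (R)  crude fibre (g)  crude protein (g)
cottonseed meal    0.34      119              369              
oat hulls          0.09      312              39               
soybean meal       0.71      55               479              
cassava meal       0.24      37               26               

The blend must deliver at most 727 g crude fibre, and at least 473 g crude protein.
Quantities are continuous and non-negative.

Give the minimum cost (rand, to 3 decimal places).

R0.436

Set it up as a linear program. Let x1 = kg of cottonseed meal, x2 = kg of oat hulls, x3 = kg of soybean meal, x4 = kg of cassava meal.
Minimise 0.34x1 + 0.09x2 + 0.71x3 + 0.24x4 subject to:
  119x1 + 312x2 + 55x3 + 37x4 ≤ 727   (crude fibre)
  369x1 + 39x2 + 479x3 + 26x4 ≥ 473   (crude protein)
  x1, x2, x3, x4 ≥ 0.
The optimal basis is {cottonseed meal}; oat hulls, soybean meal, cassava meal drop out. There the crude protein constraint is tight.
Optimal quantities: cottonseed meal = 1.282 kg.
Hence cost = 0.34·1.282 = R0.43588.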